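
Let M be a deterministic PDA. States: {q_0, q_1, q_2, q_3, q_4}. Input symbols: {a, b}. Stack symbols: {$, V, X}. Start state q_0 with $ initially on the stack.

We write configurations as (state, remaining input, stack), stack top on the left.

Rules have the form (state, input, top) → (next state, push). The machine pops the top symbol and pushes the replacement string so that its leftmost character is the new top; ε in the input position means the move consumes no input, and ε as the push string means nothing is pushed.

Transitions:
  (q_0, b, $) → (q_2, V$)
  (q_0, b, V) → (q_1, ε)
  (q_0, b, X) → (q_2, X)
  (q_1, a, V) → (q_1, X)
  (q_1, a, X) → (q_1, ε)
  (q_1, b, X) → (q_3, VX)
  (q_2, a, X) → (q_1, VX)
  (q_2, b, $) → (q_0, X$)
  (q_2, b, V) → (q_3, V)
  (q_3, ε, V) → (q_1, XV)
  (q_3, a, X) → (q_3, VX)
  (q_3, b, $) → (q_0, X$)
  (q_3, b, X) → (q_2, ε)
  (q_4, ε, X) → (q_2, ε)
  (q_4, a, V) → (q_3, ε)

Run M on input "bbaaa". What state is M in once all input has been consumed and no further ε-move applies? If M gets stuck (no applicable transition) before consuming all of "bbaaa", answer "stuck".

q_1

(q_0, bbaaa, $)
  read b, top $: go to q_2, push V$ → (q_2, baaa, V$)
  read b, top V: go to q_3, push V → (q_3, aaa, V$)
  ε-move, top V: go to q_1, push XV → (q_1, aaa, XV$)
  read a, top X: go to q_1, push ε → (q_1, aa, V$)
  read a, top V: go to q_1, push X → (q_1, a, X$)
  read a, top X: go to q_1, push ε → (q_1, ε, $)
All input consumed; M is in state q_1.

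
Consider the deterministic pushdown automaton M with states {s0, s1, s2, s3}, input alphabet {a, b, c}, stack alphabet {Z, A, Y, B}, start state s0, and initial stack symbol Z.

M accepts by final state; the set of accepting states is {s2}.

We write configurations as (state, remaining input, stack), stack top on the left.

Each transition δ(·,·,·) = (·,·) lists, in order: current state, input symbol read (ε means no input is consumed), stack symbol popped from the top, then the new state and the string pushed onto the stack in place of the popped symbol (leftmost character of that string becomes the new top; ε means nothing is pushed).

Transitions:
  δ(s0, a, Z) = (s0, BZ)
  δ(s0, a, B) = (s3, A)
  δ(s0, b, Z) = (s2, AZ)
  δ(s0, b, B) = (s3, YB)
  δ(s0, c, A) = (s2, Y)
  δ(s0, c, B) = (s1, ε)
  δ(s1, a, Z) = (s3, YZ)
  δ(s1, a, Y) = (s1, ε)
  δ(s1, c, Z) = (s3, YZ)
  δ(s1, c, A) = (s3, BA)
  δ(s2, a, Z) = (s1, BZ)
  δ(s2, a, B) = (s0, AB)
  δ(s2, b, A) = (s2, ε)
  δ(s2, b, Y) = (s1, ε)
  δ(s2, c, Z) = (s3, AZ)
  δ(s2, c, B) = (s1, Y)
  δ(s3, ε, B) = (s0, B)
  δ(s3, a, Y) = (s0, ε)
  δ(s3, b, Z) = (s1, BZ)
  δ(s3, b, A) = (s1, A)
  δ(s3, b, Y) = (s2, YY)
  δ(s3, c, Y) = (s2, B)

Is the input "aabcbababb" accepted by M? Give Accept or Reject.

Accept

(s0, aabcbababb, Z)
  read a, top Z: go to s0, push BZ → (s0, abcbababb, BZ)
  read a, top B: go to s3, push A → (s3, bcbababb, AZ)
  read b, top A: go to s1, push A → (s1, cbababb, AZ)
  read c, top A: go to s3, push BA → (s3, bababb, BAZ)
  ε-move, top B: go to s0, push B → (s0, bababb, BAZ)
  read b, top B: go to s3, push YB → (s3, ababb, YBAZ)
  read a, top Y: go to s0, push ε → (s0, babb, BAZ)
  read b, top B: go to s3, push YB → (s3, abb, YBAZ)
  read a, top Y: go to s0, push ε → (s0, bb, BAZ)
  read b, top B: go to s3, push YB → (s3, b, YBAZ)
  read b, top Y: go to s2, push YY → (s2, ε, YYBAZ)
All input consumed; state s2 ∈ F.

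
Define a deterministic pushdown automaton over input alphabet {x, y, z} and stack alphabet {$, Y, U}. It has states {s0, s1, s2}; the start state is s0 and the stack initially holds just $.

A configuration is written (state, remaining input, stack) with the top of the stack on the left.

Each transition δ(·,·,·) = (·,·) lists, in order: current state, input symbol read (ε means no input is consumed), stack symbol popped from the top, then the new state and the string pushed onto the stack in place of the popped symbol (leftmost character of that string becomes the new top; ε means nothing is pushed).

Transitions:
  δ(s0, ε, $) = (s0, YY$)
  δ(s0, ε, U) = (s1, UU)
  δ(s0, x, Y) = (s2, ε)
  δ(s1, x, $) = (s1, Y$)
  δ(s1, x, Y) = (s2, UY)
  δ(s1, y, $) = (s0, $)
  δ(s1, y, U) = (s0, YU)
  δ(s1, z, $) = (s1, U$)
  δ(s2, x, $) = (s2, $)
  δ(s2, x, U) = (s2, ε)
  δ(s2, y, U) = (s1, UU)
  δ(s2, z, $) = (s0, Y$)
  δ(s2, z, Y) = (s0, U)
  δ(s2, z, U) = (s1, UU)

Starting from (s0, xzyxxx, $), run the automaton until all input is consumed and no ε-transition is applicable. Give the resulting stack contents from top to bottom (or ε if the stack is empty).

(s0, xzyxxx, $) ⊢ (s0, xzyxxx, YY$) ⊢ (s2, zyxxx, Y$) ⊢ (s0, yxxx, U$) ⊢ (s1, yxxx, UU$) ⊢ (s0, xxx, YUU$) ⊢ (s2, xx, UU$) ⊢ (s2, x, U$) ⊢ (s2, ε, $)
All input consumed in state s2 with stack $.

$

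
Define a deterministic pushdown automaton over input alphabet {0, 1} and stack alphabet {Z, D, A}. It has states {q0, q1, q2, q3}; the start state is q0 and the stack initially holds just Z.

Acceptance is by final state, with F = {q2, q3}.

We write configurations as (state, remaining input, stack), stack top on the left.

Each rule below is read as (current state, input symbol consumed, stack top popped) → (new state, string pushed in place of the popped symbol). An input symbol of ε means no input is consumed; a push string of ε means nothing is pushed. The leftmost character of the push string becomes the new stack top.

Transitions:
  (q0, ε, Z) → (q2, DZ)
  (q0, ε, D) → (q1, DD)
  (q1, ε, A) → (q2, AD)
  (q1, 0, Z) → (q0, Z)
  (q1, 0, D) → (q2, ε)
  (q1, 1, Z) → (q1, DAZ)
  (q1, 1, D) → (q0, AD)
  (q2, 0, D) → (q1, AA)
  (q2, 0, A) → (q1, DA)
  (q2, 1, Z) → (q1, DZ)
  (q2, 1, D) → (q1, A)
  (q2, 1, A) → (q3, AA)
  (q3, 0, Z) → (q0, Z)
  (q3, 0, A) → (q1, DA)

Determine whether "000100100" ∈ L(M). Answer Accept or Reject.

Accept

(q0, 000100100, Z) ⊢ (q2, 000100100, DZ) ⊢ (q1, 00100100, AAZ) ⊢ (q2, 00100100, ADAZ) ⊢ (q1, 0100100, DADAZ) ⊢ (q2, 100100, ADAZ) ⊢ (q3, 00100, AADAZ) ⊢ (q1, 0100, DAADAZ) ⊢ (q2, 100, AADAZ) ⊢ (q3, 00, AAADAZ) ⊢ (q1, 0, DAAADAZ) ⊢ (q2, ε, AAADAZ)
All input consumed; state q2 ∈ F.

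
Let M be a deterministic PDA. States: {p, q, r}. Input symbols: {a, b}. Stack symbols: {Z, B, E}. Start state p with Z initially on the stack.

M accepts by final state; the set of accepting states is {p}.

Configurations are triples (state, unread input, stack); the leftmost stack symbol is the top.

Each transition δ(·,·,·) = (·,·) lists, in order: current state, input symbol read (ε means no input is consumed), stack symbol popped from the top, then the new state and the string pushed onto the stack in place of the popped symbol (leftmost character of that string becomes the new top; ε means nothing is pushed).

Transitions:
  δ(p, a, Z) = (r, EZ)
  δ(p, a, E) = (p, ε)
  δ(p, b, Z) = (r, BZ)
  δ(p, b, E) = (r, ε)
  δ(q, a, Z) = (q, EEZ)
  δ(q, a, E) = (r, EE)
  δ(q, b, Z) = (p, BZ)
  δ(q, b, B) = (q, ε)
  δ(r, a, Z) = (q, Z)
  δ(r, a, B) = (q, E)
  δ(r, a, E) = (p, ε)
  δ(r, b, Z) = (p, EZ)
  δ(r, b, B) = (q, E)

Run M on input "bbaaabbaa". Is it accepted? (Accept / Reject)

Accept

(p, bbaaabbaa, Z) ⊢ (r, baaabbaa, BZ) ⊢ (q, aaabbaa, EZ) ⊢ (r, aabbaa, EEZ) ⊢ (p, abbaa, EZ) ⊢ (p, bbaa, Z) ⊢ (r, baa, BZ) ⊢ (q, aa, EZ) ⊢ (r, a, EEZ) ⊢ (p, ε, EZ)
All input consumed; state p ∈ F.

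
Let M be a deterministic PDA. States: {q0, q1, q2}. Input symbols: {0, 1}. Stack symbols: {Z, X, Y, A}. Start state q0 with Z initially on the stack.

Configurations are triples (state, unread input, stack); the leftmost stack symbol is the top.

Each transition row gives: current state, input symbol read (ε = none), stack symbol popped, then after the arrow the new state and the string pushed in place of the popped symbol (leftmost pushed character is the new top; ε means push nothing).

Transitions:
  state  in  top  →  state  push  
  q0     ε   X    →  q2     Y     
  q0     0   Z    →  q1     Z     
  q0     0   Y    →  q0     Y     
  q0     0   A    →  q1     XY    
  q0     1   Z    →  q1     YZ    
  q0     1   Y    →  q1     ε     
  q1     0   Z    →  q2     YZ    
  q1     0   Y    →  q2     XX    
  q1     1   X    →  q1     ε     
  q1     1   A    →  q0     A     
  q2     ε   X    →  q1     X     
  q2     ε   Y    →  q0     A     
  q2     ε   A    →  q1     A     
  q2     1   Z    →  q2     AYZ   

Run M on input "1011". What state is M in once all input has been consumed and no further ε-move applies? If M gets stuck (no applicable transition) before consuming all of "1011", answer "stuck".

q1

(q0, 1011, Z)
  read 1, top Z: go to q1, push YZ → (q1, 011, YZ)
  read 0, top Y: go to q2, push XX → (q2, 11, XXZ)
  ε-move, top X: go to q1, push X → (q1, 11, XXZ)
  read 1, top X: go to q1, push ε → (q1, 1, XZ)
  read 1, top X: go to q1, push ε → (q1, ε, Z)
All input consumed; M is in state q1.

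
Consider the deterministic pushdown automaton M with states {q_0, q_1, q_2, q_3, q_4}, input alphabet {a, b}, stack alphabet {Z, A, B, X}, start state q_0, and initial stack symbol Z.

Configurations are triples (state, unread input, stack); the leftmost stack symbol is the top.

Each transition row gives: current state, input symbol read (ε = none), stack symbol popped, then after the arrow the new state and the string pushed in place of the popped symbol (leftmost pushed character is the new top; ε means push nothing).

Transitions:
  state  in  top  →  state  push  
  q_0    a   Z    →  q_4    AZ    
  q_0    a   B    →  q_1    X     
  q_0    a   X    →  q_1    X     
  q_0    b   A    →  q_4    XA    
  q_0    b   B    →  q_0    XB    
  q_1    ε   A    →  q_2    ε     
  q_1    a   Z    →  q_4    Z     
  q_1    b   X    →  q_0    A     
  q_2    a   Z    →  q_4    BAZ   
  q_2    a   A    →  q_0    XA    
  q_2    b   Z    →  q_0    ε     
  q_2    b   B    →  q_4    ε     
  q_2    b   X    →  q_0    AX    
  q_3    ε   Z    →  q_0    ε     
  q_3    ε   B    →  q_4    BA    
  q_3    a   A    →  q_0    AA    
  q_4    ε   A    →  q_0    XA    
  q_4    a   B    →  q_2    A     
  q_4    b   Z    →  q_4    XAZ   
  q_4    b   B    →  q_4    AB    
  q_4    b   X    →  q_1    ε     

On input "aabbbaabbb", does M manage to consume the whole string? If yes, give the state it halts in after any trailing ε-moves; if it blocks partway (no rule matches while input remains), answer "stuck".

q_2

(q_0, aabbbaabbb, Z) ⊢ (q_4, abbbaabbb, AZ) ⊢ (q_0, abbbaabbb, XAZ) ⊢ (q_1, bbbaabbb, XAZ) ⊢ (q_0, bbaabbb, AAZ) ⊢ (q_4, baabbb, XAAZ) ⊢ (q_1, aabbb, AAZ) ⊢ (q_2, aabbb, AZ) ⊢ (q_0, abbb, XAZ) ⊢ (q_1, bbb, XAZ) ⊢ (q_0, bb, AAZ) ⊢ (q_4, b, XAAZ) ⊢ (q_1, ε, AAZ) ⊢ (q_2, ε, AZ)
All input consumed; M is in state q_2.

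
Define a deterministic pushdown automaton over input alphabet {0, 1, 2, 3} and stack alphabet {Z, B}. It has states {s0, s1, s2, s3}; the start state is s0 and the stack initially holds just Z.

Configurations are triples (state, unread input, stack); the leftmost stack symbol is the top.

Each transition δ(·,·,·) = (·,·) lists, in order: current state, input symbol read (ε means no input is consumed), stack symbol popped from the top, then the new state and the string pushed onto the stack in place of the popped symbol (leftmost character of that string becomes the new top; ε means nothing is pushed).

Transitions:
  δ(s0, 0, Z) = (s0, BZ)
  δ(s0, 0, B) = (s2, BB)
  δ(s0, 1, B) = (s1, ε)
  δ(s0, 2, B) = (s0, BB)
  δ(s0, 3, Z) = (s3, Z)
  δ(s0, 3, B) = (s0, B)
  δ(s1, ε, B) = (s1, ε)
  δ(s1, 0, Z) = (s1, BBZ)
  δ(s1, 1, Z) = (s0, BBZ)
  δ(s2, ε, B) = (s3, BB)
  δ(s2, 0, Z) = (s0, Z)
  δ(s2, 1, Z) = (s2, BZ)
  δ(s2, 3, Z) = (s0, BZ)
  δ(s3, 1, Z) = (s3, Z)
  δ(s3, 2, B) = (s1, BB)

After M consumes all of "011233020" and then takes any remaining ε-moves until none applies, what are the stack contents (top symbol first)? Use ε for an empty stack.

Z

(s0, 011233020, Z)
  read 0, top Z: go to s0, push BZ → (s0, 11233020, BZ)
  read 1, top B: go to s1, push ε → (s1, 1233020, Z)
  read 1, top Z: go to s0, push BBZ → (s0, 233020, BBZ)
  read 2, top B: go to s0, push BB → (s0, 33020, BBBZ)
  read 3, top B: go to s0, push B → (s0, 3020, BBBZ)
  read 3, top B: go to s0, push B → (s0, 020, BBBZ)
  read 0, top B: go to s2, push BB → (s2, 20, BBBBZ)
  ε-move, top B: go to s3, push BB → (s3, 20, BBBBBZ)
  read 2, top B: go to s1, push BB → (s1, 0, BBBBBBZ)
  ε-move, top B: go to s1, push ε → (s1, 0, BBBBBZ)
  ε-move, top B: go to s1, push ε → (s1, 0, BBBBZ)
  ε-move, top B: go to s1, push ε → (s1, 0, BBBZ)
  ε-move, top B: go to s1, push ε → (s1, 0, BBZ)
  ε-move, top B: go to s1, push ε → (s1, 0, BZ)
  ε-move, top B: go to s1, push ε → (s1, 0, Z)
  read 0, top Z: go to s1, push BBZ → (s1, ε, BBZ)
  ε-move, top B: go to s1, push ε → (s1, ε, BZ)
  ε-move, top B: go to s1, push ε → (s1, ε, Z)
All input consumed in state s1 with stack Z.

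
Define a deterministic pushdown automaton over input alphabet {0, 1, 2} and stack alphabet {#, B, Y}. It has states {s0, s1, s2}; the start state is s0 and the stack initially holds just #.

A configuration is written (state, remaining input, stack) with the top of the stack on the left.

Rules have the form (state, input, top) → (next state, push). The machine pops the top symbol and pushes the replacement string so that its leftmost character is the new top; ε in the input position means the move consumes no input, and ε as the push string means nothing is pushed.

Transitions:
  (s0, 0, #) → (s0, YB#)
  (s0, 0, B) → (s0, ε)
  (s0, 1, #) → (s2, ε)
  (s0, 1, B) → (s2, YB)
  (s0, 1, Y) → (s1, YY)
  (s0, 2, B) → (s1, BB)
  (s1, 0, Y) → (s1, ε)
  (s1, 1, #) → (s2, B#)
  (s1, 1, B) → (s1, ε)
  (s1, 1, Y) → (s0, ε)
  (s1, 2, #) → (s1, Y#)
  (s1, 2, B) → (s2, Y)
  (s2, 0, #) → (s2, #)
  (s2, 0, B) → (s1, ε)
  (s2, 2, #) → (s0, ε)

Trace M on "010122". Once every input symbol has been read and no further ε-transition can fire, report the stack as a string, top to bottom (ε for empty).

YB#

(s0, 010122, #)
  read 0, top #: go to s0, push YB# → (s0, 10122, YB#)
  read 1, top Y: go to s1, push YY → (s1, 0122, YYB#)
  read 0, top Y: go to s1, push ε → (s1, 122, YB#)
  read 1, top Y: go to s0, push ε → (s0, 22, B#)
  read 2, top B: go to s1, push BB → (s1, 2, BB#)
  read 2, top B: go to s2, push Y → (s2, ε, YB#)
All input consumed in state s2 with stack YB#.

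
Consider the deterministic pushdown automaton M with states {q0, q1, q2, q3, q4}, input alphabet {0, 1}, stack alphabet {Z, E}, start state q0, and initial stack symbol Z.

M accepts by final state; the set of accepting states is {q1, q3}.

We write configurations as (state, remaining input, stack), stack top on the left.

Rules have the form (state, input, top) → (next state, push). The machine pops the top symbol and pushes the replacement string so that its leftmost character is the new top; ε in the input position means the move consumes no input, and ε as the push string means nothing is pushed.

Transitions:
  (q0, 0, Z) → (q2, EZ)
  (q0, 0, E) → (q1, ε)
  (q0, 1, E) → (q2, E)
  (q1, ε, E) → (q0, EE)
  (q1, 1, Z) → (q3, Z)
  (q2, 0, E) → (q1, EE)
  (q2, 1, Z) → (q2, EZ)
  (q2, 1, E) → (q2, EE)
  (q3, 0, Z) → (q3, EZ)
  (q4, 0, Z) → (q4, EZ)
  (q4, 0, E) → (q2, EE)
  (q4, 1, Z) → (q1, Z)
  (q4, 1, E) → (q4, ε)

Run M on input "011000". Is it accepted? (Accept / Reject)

Accept

(q0, 011000, Z)
  read 0, top Z: go to q2, push EZ → (q2, 11000, EZ)
  read 1, top E: go to q2, push EE → (q2, 1000, EEZ)
  read 1, top E: go to q2, push EE → (q2, 000, EEEZ)
  read 0, top E: go to q1, push EE → (q1, 00, EEEEZ)
  ε-move, top E: go to q0, push EE → (q0, 00, EEEEEZ)
  read 0, top E: go to q1, push ε → (q1, 0, EEEEZ)
  ε-move, top E: go to q0, push EE → (q0, 0, EEEEEZ)
  read 0, top E: go to q1, push ε → (q1, ε, EEEEZ)
All input consumed; state q1 ∈ F.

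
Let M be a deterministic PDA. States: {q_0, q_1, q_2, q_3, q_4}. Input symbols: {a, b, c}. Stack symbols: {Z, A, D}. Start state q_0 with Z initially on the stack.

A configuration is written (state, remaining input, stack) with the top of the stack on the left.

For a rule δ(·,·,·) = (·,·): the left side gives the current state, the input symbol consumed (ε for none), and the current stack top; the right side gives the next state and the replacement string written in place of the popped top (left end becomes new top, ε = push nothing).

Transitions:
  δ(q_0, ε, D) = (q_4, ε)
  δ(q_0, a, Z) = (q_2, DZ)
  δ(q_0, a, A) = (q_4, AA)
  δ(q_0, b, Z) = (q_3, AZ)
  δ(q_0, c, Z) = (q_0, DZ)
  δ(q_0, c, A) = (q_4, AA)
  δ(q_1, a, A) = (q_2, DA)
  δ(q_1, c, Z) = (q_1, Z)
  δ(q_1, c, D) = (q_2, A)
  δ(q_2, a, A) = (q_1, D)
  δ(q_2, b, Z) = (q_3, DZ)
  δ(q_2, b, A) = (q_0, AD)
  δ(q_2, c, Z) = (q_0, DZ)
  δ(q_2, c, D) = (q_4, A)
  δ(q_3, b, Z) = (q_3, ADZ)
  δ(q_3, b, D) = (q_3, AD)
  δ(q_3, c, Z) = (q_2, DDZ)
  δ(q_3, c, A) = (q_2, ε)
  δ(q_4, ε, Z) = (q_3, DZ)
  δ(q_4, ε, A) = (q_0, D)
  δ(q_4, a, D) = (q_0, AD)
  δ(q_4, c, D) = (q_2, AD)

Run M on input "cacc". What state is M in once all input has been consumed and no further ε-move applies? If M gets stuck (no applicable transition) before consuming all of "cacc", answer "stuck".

stuck

(q_0, cacc, Z) ⊢ (q_0, acc, DZ) ⊢ (q_4, acc, Z) ⊢ (q_3, acc, DZ)
No transition for (q_3, a, top D); M blocks with input acc remaining.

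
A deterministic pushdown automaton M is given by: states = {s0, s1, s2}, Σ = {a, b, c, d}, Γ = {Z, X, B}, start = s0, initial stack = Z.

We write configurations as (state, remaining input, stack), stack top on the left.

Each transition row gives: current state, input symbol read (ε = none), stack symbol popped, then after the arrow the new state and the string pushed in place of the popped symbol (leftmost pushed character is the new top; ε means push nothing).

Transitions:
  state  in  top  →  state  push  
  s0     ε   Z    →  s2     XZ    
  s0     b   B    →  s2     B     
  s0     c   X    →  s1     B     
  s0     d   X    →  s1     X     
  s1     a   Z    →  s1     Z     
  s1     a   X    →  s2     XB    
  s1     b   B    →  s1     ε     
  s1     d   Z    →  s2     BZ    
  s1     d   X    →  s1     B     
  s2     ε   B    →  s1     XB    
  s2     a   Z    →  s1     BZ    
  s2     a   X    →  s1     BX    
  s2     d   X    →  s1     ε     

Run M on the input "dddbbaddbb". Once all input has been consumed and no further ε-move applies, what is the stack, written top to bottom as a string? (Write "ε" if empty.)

Z

(s0, dddbbaddbb, Z) ⊢ (s2, dddbbaddbb, XZ) ⊢ (s1, ddbbaddbb, Z) ⊢ (s2, dbbaddbb, BZ) ⊢ (s1, dbbaddbb, XBZ) ⊢ (s1, bbaddbb, BBZ) ⊢ (s1, baddbb, BZ) ⊢ (s1, addbb, Z) ⊢ (s1, ddbb, Z) ⊢ (s2, dbb, BZ) ⊢ (s1, dbb, XBZ) ⊢ (s1, bb, BBZ) ⊢ (s1, b, BZ) ⊢ (s1, ε, Z)
All input consumed in state s1 with stack Z.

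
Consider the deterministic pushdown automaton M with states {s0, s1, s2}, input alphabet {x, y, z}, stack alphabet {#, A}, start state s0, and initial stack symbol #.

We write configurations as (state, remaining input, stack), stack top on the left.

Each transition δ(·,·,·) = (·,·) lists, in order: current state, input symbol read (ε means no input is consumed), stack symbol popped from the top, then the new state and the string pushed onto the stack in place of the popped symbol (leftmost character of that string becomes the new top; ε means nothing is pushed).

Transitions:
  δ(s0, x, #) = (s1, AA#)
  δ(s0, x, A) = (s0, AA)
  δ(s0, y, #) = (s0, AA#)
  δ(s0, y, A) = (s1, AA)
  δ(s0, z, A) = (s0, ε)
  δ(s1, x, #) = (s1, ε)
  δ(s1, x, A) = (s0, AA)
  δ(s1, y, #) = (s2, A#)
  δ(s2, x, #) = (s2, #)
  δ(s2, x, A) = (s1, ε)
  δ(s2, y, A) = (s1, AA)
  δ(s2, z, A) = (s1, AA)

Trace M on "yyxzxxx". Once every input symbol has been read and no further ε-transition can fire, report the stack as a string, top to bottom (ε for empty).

(s0, yyxzxxx, #) ⊢ (s0, yxzxxx, AA#) ⊢ (s1, xzxxx, AAA#) ⊢ (s0, zxxx, AAAA#) ⊢ (s0, xxx, AAA#) ⊢ (s0, xx, AAAA#) ⊢ (s0, x, AAAAA#) ⊢ (s0, ε, AAAAAA#)
All input consumed in state s0 with stack AAAAAA#.

AAAAAA#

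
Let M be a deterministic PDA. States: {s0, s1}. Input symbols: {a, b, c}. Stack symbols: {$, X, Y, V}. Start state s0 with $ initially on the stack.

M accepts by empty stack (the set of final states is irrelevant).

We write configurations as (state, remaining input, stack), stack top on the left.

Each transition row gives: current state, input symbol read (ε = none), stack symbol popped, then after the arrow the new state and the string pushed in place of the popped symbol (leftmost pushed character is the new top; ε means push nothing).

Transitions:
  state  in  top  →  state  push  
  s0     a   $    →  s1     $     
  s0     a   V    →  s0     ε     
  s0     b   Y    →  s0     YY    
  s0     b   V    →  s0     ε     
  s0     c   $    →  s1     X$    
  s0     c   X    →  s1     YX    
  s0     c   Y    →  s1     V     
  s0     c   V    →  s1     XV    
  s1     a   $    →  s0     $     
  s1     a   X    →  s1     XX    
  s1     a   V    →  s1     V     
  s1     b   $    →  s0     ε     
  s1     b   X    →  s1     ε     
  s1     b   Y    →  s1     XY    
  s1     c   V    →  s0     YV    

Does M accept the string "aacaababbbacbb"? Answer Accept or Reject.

(s0, aacaababbbacbb, $)
  read a, top $: go to s1, push $ → (s1, acaababbbacbb, $)
  read a, top $: go to s0, push $ → (s0, caababbbacbb, $)
  read c, top $: go to s1, push X$ → (s1, aababbbacbb, X$)
  read a, top X: go to s1, push XX → (s1, ababbbacbb, XX$)
  read a, top X: go to s1, push XX → (s1, babbbacbb, XXX$)
  read b, top X: go to s1, push ε → (s1, abbbacbb, XX$)
  read a, top X: go to s1, push XX → (s1, bbbacbb, XXX$)
  read b, top X: go to s1, push ε → (s1, bbacbb, XX$)
  read b, top X: go to s1, push ε → (s1, bacbb, X$)
  read b, top X: go to s1, push ε → (s1, acbb, $)
  read a, top $: go to s0, push $ → (s0, cbb, $)
  read c, top $: go to s1, push X$ → (s1, bb, X$)
  read b, top X: go to s1, push ε → (s1, b, $)
  read b, top $: go to s0, push ε → (s0, ε, ε)
All input consumed and the stack is empty.

Accept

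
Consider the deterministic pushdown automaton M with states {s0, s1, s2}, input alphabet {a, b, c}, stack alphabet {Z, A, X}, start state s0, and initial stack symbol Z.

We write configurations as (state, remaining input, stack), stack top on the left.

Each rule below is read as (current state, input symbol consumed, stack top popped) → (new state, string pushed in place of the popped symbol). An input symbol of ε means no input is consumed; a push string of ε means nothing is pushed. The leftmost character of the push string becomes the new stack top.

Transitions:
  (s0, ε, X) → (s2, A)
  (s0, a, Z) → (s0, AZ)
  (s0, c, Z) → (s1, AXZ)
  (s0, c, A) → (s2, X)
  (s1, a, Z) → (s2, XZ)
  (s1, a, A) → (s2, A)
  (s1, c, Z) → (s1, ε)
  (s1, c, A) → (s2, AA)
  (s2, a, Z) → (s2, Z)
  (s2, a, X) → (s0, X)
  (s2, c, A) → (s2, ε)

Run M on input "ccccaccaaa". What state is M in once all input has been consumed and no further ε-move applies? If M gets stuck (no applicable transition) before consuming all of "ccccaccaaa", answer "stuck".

stuck

(s0, ccccaccaaa, Z)
  read c, top Z: go to s1, push AXZ → (s1, cccaccaaa, AXZ)
  read c, top A: go to s2, push AA → (s2, ccaccaaa, AAXZ)
  read c, top A: go to s2, push ε → (s2, caccaaa, AXZ)
  read c, top A: go to s2, push ε → (s2, accaaa, XZ)
  read a, top X: go to s0, push X → (s0, ccaaa, XZ)
  ε-move, top X: go to s2, push A → (s2, ccaaa, AZ)
  read c, top A: go to s2, push ε → (s2, caaa, Z)
No transition for (s2, c, top Z); M blocks with input caaa remaining.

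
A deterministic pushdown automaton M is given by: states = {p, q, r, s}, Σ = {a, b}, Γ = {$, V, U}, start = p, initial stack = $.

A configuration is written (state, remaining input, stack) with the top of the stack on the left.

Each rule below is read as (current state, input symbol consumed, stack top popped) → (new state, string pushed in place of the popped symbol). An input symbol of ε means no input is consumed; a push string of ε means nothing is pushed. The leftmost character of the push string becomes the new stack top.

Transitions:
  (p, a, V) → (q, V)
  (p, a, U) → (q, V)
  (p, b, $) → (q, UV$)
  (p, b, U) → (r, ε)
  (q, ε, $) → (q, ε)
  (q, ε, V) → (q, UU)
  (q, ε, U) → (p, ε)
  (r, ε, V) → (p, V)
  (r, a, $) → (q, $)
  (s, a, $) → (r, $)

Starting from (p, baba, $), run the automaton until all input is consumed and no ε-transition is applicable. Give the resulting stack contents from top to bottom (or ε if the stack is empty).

(p, baba, $)
  read b, top $: go to q, push UV$ → (q, aba, UV$)
  ε-move, top U: go to p, push ε → (p, aba, V$)
  read a, top V: go to q, push V → (q, ba, V$)
  ε-move, top V: go to q, push UU → (q, ba, UU$)
  ε-move, top U: go to p, push ε → (p, ba, U$)
  read b, top U: go to r, push ε → (r, a, $)
  read a, top $: go to q, push $ → (q, ε, $)
  ε-move, top $: go to q, push ε → (q, ε, ε)
All input consumed in state q with stack ε.

ε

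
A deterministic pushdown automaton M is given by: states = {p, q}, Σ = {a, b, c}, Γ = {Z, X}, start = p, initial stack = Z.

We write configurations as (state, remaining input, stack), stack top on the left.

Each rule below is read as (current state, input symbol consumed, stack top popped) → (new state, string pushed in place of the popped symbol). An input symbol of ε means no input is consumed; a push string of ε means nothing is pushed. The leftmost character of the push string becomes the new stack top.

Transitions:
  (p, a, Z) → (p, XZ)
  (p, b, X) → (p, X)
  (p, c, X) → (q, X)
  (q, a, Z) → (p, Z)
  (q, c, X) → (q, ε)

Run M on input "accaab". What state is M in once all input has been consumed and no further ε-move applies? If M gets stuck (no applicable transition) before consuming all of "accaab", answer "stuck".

(p, accaab, Z)
  read a, top Z: go to p, push XZ → (p, ccaab, XZ)
  read c, top X: go to q, push X → (q, caab, XZ)
  read c, top X: go to q, push ε → (q, aab, Z)
  read a, top Z: go to p, push Z → (p, ab, Z)
  read a, top Z: go to p, push XZ → (p, b, XZ)
  read b, top X: go to p, push X → (p, ε, XZ)
All input consumed; M is in state p.

p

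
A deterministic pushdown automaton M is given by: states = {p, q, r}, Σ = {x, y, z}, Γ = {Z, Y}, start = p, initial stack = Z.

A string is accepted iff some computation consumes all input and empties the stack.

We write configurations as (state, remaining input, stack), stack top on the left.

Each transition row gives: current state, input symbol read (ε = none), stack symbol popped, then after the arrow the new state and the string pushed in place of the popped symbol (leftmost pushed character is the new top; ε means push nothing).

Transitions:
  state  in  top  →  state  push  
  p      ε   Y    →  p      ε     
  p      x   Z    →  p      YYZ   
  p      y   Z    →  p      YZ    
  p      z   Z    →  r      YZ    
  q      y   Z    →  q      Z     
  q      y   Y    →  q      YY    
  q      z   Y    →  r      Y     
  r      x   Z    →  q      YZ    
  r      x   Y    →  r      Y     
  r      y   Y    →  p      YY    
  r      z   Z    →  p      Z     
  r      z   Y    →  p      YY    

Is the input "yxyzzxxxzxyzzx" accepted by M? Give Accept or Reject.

Reject

(p, yxyzzxxxzxyzzx, Z) ⊢ (p, xyzzxxxzxyzzx, YZ) ⊢ (p, xyzzxxxzxyzzx, Z) ⊢ (p, yzzxxxzxyzzx, YYZ) ⊢ (p, yzzxxxzxyzzx, YZ) ⊢ (p, yzzxxxzxyzzx, Z) ⊢ (p, zzxxxzxyzzx, YZ) ⊢ (p, zzxxxzxyzzx, Z) ⊢ (r, zxxxzxyzzx, YZ) ⊢ (p, xxxzxyzzx, YYZ) ⊢ (p, xxxzxyzzx, YZ) ⊢ (p, xxxzxyzzx, Z) ⊢ (p, xxzxyzzx, YYZ) ⊢ (p, xxzxyzzx, YZ) ⊢ (p, xxzxyzzx, Z) ⊢ (p, xzxyzzx, YYZ) ⊢ (p, xzxyzzx, YZ) ⊢ (p, xzxyzzx, Z) ⊢ (p, zxyzzx, YYZ) ⊢ (p, zxyzzx, YZ) ⊢ (p, zxyzzx, Z) ⊢ (r, xyzzx, YZ) ⊢ (r, yzzx, YZ) ⊢ (p, zzx, YYZ) ⊢ (p, zzx, YZ) ⊢ (p, zzx, Z) ⊢ (r, zx, YZ) ⊢ (p, x, YYZ) ⊢ (p, x, YZ) ⊢ (p, x, Z) ⊢ (p, ε, YYZ) ⊢ (p, ε, YZ) ⊢ (p, ε, Z)
All input consumed; stack is Z, not empty, and no further ε-move applies.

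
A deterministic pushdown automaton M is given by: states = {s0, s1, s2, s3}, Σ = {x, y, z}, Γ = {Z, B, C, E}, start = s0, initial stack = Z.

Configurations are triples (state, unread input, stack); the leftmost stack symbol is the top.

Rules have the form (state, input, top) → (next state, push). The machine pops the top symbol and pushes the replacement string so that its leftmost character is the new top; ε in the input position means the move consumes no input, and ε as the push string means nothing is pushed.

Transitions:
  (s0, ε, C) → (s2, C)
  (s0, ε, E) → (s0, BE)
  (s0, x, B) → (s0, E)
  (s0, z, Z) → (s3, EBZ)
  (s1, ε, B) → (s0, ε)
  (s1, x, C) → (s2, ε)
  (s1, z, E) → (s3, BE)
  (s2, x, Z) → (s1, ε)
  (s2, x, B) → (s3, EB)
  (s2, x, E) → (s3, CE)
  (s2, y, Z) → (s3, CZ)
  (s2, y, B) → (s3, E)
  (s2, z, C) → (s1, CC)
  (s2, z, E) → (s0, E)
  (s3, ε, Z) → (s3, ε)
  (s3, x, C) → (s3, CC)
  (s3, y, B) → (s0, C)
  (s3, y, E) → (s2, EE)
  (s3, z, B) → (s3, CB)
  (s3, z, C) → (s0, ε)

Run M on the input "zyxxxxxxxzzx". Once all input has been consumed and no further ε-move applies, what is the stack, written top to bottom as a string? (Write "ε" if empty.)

(s0, zyxxxxxxxzzx, Z) ⊢ (s3, yxxxxxxxzzx, EBZ) ⊢ (s2, xxxxxxxzzx, EEBZ) ⊢ (s3, xxxxxxzzx, CEEBZ) ⊢ (s3, xxxxxzzx, CCEEBZ) ⊢ (s3, xxxxzzx, CCCEEBZ) ⊢ (s3, xxxzzx, CCCCEEBZ) ⊢ (s3, xxzzx, CCCCCEEBZ) ⊢ (s3, xzzx, CCCCCCEEBZ) ⊢ (s3, zzx, CCCCCCCEEBZ) ⊢ (s0, zx, CCCCCCEEBZ) ⊢ (s2, zx, CCCCCCEEBZ) ⊢ (s1, x, CCCCCCCEEBZ) ⊢ (s2, ε, CCCCCCEEBZ)
All input consumed in state s2 with stack CCCCCCEEBZ.

CCCCCCEEBZ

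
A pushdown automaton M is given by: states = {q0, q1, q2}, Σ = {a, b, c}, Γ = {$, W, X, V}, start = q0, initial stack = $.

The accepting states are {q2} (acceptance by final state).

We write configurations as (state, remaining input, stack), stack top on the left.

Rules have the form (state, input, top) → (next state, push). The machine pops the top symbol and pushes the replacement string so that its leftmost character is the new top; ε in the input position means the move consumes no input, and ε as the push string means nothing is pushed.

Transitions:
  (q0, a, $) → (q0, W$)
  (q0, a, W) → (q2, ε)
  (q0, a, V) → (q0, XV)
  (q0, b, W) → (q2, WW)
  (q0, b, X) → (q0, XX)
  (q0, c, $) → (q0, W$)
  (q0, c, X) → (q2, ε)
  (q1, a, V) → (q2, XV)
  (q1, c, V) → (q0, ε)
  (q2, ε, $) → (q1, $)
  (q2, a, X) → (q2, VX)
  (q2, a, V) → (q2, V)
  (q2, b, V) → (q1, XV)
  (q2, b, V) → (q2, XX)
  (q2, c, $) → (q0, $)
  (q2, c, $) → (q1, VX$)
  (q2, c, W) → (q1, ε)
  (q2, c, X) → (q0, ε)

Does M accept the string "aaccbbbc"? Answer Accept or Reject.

One accepting computation: (q0, aaccbbbc, $) ⊢ (q0, accbbbc, W$) ⊢ (q2, ccbbbc, $) ⊢ (q1, cbbbc, VX$) ⊢ (q0, bbbc, X$) ⊢ (q0, bbc, XX$) ⊢ (q0, bc, XXX$) ⊢ (q0, c, XXXX$) ⊢ (q2, ε, XXX$)
All input consumed and state q2 ∈ F.

Accept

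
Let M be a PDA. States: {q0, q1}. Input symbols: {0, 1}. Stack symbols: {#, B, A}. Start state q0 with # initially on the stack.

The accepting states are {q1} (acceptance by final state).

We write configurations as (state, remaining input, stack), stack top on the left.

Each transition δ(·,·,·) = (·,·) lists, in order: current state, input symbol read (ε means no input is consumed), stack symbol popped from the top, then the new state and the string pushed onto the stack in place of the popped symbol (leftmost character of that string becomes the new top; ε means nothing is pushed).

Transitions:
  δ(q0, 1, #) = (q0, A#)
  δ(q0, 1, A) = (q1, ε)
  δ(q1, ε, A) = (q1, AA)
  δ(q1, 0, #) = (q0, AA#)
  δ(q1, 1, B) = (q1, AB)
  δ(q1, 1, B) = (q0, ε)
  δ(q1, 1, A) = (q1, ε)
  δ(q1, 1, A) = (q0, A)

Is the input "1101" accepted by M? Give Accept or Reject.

Accept

One accepting computation: (q0, 1101, #) ⊢ (q0, 101, A#) ⊢ (q1, 01, #) ⊢ (q0, 1, AA#) ⊢ (q1, ε, A#)
All input consumed and state q1 ∈ F.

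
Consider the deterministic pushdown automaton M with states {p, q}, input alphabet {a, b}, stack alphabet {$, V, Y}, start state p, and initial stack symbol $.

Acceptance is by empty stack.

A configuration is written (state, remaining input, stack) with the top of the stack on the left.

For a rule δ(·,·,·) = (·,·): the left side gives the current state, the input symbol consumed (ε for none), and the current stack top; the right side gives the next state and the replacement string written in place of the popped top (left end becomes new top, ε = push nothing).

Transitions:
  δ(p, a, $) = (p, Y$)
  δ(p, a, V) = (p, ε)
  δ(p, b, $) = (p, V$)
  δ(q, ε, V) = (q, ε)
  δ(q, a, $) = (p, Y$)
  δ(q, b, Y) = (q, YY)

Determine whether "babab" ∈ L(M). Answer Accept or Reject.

(p, babab, $)
  read b, top $: go to p, push V$ → (p, abab, V$)
  read a, top V: go to p, push ε → (p, bab, $)
  read b, top $: go to p, push V$ → (p, ab, V$)
  read a, top V: go to p, push ε → (p, b, $)
  read b, top $: go to p, push V$ → (p, ε, V$)
All input consumed; stack is V$, not empty, and no further ε-move applies.

Reject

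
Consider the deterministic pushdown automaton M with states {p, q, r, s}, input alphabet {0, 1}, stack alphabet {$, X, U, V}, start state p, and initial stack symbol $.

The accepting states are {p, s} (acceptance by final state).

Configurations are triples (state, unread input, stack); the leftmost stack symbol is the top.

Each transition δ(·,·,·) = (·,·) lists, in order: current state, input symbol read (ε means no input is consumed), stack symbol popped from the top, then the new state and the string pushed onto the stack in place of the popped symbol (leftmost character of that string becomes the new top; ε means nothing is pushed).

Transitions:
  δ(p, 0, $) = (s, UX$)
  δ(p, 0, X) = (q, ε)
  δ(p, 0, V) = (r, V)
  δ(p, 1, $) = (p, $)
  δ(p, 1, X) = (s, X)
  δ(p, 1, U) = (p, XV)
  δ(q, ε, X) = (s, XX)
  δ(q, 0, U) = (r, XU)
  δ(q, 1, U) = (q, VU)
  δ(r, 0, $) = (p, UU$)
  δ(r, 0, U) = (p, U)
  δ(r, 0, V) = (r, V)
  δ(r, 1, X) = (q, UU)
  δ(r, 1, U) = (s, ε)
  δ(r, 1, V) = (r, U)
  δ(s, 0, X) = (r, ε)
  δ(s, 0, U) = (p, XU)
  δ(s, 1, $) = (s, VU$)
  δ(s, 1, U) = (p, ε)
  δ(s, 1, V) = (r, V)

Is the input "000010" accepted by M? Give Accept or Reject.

Reject

(p, 000010, $) ⊢ (s, 00010, UX$) ⊢ (p, 0010, XUX$) ⊢ (q, 010, UX$) ⊢ (r, 10, XUX$) ⊢ (q, 0, UUUX$) ⊢ (r, ε, XUUUX$)
All input consumed; state r ∉ F and no further ε-move applies.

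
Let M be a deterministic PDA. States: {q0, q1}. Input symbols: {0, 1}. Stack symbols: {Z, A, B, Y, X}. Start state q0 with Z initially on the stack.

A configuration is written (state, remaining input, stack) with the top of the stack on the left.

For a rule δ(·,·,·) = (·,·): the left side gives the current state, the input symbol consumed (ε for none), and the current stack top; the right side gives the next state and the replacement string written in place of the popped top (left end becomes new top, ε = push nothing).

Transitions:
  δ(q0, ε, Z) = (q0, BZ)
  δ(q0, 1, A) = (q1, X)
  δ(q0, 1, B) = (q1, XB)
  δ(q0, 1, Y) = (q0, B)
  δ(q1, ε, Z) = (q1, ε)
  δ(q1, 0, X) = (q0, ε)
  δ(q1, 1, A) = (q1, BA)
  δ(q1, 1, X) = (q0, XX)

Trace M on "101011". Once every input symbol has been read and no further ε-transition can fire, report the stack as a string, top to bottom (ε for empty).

XXBZ

(q0, 101011, Z)
  ε-move, top Z: go to q0, push BZ → (q0, 101011, BZ)
  read 1, top B: go to q1, push XB → (q1, 01011, XBZ)
  read 0, top X: go to q0, push ε → (q0, 1011, BZ)
  read 1, top B: go to q1, push XB → (q1, 011, XBZ)
  read 0, top X: go to q0, push ε → (q0, 11, BZ)
  read 1, top B: go to q1, push XB → (q1, 1, XBZ)
  read 1, top X: go to q0, push XX → (q0, ε, XXBZ)
All input consumed in state q0 with stack XXBZ.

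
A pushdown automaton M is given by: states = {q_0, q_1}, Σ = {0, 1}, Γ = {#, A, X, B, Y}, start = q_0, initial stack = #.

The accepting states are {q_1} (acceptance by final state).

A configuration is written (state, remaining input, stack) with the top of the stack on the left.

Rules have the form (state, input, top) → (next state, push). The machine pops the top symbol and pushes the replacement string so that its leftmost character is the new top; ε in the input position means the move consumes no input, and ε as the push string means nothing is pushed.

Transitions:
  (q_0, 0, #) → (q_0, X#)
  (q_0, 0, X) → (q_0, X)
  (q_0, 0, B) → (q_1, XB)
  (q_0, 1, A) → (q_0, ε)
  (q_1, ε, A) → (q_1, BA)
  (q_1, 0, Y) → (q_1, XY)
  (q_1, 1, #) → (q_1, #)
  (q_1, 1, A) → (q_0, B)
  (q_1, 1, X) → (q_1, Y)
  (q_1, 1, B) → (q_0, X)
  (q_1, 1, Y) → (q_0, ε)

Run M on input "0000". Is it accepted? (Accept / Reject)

Reject

No computation consumes all input and reaches a final state.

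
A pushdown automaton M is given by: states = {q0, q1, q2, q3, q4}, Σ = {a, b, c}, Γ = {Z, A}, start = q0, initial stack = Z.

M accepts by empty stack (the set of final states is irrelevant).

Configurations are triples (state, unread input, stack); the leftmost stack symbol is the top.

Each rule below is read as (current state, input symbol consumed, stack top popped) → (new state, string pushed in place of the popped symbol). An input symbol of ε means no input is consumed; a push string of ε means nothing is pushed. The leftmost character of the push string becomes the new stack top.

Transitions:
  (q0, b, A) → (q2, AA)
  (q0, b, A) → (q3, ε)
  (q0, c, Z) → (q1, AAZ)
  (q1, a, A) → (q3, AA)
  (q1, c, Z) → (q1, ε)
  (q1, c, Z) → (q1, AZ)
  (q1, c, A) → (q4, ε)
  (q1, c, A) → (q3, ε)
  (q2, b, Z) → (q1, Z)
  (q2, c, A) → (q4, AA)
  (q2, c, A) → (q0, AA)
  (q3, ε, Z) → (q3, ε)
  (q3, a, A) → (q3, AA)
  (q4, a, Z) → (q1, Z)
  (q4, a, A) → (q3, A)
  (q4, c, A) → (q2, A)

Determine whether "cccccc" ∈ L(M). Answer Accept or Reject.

No computation consumes all input and empties the stack.

Reject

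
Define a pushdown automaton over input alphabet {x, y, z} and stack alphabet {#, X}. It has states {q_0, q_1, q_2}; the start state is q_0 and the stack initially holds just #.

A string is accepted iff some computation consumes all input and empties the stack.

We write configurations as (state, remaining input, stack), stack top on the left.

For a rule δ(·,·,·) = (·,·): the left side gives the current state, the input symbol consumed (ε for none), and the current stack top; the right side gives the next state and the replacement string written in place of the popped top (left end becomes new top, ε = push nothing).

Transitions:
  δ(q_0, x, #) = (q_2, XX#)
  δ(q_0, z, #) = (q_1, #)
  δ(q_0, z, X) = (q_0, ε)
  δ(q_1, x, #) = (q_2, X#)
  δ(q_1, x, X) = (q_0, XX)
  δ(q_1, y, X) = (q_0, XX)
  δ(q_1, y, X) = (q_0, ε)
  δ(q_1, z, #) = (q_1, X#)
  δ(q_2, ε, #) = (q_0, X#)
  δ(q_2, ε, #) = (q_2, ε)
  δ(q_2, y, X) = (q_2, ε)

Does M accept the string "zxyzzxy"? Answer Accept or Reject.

One accepting computation: (q_0, zxyzzxy, #) ⊢ (q_1, xyzzxy, #) ⊢ (q_2, yzzxy, X#) ⊢ (q_2, zzxy, #) ⊢ (q_0, zzxy, X#) ⊢ (q_0, zxy, #) ⊢ (q_1, xy, #) ⊢ (q_2, y, X#) ⊢ (q_2, ε, #) ⊢ (q_2, ε, ε)
All input consumed and the stack is empty.

Accept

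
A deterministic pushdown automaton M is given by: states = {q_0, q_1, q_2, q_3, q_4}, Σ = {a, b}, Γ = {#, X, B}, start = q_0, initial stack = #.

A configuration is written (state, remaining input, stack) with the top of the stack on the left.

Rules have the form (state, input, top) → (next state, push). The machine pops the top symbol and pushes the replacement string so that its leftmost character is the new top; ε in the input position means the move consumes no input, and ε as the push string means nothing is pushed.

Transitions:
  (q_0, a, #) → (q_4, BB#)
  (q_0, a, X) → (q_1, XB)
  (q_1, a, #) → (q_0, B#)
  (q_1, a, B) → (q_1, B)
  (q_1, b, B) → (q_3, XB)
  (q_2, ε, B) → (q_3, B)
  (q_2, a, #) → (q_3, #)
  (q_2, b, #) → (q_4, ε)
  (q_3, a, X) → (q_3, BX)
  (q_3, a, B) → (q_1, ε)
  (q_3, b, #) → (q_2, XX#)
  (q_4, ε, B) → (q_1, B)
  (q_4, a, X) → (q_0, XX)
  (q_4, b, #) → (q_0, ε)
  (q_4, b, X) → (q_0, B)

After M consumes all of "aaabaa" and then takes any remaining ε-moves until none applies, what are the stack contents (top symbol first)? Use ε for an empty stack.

XBB#

(q_0, aaabaa, #) ⊢ (q_4, aabaa, BB#) ⊢ (q_1, aabaa, BB#) ⊢ (q_1, abaa, BB#) ⊢ (q_1, baa, BB#) ⊢ (q_3, aa, XBB#) ⊢ (q_3, a, BXBB#) ⊢ (q_1, ε, XBB#)
All input consumed in state q_1 with stack XBB#.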